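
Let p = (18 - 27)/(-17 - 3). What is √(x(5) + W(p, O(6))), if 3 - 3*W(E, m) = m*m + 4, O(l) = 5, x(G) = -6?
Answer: 2*I*√33/3 ≈ 3.8297*I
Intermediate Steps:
p = 9/20 (p = -9/(-20) = -9*(-1/20) = 9/20 ≈ 0.45000)
W(E, m) = -⅓ - m²/3 (W(E, m) = 1 - (m*m + 4)/3 = 1 - (m² + 4)/3 = 1 - (4 + m²)/3 = 1 + (-4/3 - m²/3) = -⅓ - m²/3)
√(x(5) + W(p, O(6))) = √(-6 + (-⅓ - ⅓*5²)) = √(-6 + (-⅓ - ⅓*25)) = √(-6 + (-⅓ - 25/3)) = √(-6 - 26/3) = √(-44/3) = 2*I*√33/3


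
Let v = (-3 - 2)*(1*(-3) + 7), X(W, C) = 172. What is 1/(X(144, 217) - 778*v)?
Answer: 1/15732 ≈ 6.3565e-5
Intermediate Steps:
v = -20 (v = -5*(-3 + 7) = -5*4 = -20)
1/(X(144, 217) - 778*v) = 1/(172 - 778*(-20)) = 1/(172 + 15560) = 1/15732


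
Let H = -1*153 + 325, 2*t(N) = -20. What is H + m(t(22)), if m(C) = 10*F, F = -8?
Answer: 92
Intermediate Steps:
t(N) = -10 (t(N) = (1/2)*(-20) = -10)
m(C) = -80 (m(C) = 10*(-8) = -80)
H = 172 (H = -153 + 325 = 172)
H + m(t(22)) = 172 - 80 = 92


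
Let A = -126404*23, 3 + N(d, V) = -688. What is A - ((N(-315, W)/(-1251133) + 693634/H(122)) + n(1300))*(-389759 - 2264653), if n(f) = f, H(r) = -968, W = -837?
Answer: 234010165993249793/151387093 ≈ 1.5458e+9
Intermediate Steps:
N(d, V) = -691 (N(d, V) = -3 - 688 = -691)
A = -2907292
A - ((N(-315, W)/(-1251133) + 693634/H(122)) + n(1300))*(-389759 - 2264653) = -2907292 - ((-691/(-1251133) + 693634/(-968)) + 1300)*(-389759 - 2264653) = -2907292 - ((-691*(-1/1251133) + 693634*(-1/968)) + 1300)*(-2654412) = -2907292 - ((691/1251133 - 346817/484) + 1300)*(-2654412) = -2907292 - (-433913859217/605548372 + 1300)*(-2654412) = -2907292 - 353299024383*(-2654412)/605548372 = -2907292 - 1*(-234450292477631949/151387093) = -2907292 + 234450292477631949/151387093 = 234010165993249793/151387093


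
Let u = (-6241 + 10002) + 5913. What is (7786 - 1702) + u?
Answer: 15758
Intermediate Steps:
u = 9674 (u = 3761 + 5913 = 9674)
(7786 - 1702) + u = (7786 - 1702) + 9674 = 6084 + 9674 = 15758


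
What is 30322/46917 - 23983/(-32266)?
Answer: 161813851/116447994 ≈ 1.3896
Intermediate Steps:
30322/46917 - 23983/(-32266) = 30322*(1/46917) - 23983*(-1/32266) = 30322/46917 + 23983/32266 = 161813851/116447994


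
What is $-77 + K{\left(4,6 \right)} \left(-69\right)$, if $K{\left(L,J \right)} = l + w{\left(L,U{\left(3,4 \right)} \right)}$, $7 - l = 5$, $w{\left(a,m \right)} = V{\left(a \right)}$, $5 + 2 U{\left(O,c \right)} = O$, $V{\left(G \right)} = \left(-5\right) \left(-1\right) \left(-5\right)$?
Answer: $1510$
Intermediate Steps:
$V{\left(G \right)} = -25$ ($V{\left(G \right)} = 5 \left(-5\right) = -25$)
$U{\left(O,c \right)} = - \frac{5}{2} + \frac{O}{2}$
$w{\left(a,m \right)} = -25$
$l = 2$ ($l = 7 - 5 = 2$)
$K{\left(L,J \right)} = -23$ ($K{\left(L,J \right)} = 2 - 25 = -23$)
$-77 + K{\left(4,6 \right)} \left(-69\right) = -77 - -1587 = -77 + 1587 = 1510$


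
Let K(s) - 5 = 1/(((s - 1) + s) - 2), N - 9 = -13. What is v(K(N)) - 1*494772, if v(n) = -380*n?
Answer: -5463012/11 ≈ -4.9664e+5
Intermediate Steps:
N = -4 (N = 9 - 13 = -4)
K(s) = 5 + 1/(-3 + 2*s) (K(s) = 5 + 1/(((s - 1) + s) - 2) = 5 + 1/(((-1 + s) + s) - 2) = 5 + 1/((-1 + 2*s) - 2) = 5 + 1/(-3 + 2*s))
v(K(N)) - 1*494772 = -760*(-7 + 5*(-4))/(-3 + 2*(-4)) - 1*494772 = -760*(-7 - 20)/(-3 - 8) - 494772 = -760*(-27)/(-11) - 494772 = -760*(-1)*(-27)/11 - 494772 = -380*54/11 - 494772 = -20520/11 - 494772 = -5463012/11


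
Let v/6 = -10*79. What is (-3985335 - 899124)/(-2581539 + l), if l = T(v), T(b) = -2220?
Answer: 1628153/861253 ≈ 1.8904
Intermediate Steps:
v = -4740 (v = 6*(-10*79) = 6*(-790) = -4740)
l = -2220
(-3985335 - 899124)/(-2581539 + l) = (-3985335 - 899124)/(-2581539 - 2220) = -4884459/(-2583759) = -4884459*(-1/2583759) = 1628153/861253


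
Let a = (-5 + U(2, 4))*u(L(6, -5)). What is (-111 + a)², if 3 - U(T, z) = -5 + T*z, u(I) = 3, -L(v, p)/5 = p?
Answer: 15876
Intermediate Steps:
L(v, p) = -5*p
U(T, z) = 8 - T*z (U(T, z) = 3 - (-5 + T*z) = 3 + (5 - T*z) = 8 - T*z)
a = -15 (a = (-5 + (8 - 1*2*4))*3 = (-5 + (8 - 8))*3 = (-5 + 0)*3 = -5*3 = -15)
(-111 + a)² = (-111 - 15)² = (-126)² = 15876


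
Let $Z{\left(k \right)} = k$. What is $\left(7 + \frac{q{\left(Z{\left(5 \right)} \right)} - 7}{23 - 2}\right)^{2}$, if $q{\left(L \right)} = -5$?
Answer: $\frac{2025}{49} \approx 41.327$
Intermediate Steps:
$\left(7 + \frac{q{\left(Z{\left(5 \right)} \right)} - 7}{23 - 2}\right)^{2} = \left(7 + \frac{-5 - 7}{23 - 2}\right)^{2} = \left(7 - \frac{12}{23 + \left(-2 + 0\right)}\right)^{2} = \left(7 - \frac{12}{23 - 2}\right)^{2} = \left(7 - \frac{12}{21}\right)^{2} = \left(7 - \frac{4}{7}\right)^{2} = \left(\frac{45}{7}\right)^{2} = \frac{2025}{49}$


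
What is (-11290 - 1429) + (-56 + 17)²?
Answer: -11198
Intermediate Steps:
(-11290 - 1429) + (-56 + 17)² = -12719 + (-39)² = -12719 + 1521 = -11198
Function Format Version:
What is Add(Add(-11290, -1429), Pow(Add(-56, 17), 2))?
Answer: -11198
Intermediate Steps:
Add(Add(-11290, -1429), Pow(Add(-56, 17), 2)) = Add(-12719, Pow(-39, 2)) = Add(-12719, 1521) = -11198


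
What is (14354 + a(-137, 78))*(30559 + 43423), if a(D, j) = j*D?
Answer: 271365976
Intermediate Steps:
a(D, j) = D*j
(14354 + a(-137, 78))*(30559 + 43423) = (14354 - 137*78)*(30559 + 43423) = (14354 - 10686)*73982 = 3668*73982 = 271365976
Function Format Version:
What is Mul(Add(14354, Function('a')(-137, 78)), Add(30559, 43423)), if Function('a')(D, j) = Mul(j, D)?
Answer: 271365976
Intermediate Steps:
Function('a')(D, j) = Mul(D, j)
Mul(Add(14354, Function('a')(-137, 78)), Add(30559, 43423)) = Mul(Add(14354, Mul(-137, 78)), Add(30559, 43423)) = Mul(Add(14354, -10686), 73982) = Mul(3668, 73982) = 271365976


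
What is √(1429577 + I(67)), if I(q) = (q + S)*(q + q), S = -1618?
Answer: √1221743 ≈ 1105.3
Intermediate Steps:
I(q) = 2*q*(-1618 + q) (I(q) = (q - 1618)*(q + q) = (-1618 + q)*(2*q) = 2*q*(-1618 + q))
√(1429577 + I(67)) = √(1429577 + 2*67*(-1618 + 67)) = √(1429577 + 2*67*(-1551)) = √(1429577 - 207834) = √1221743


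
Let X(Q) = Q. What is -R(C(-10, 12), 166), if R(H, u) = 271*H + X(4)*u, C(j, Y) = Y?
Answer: -3916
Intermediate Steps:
R(H, u) = 4*u + 271*H (R(H, u) = 271*H + 4*u = 4*u + 271*H)
-R(C(-10, 12), 166) = -(4*166 + 271*12) = -(664 + 3252) = -1*3916 = -3916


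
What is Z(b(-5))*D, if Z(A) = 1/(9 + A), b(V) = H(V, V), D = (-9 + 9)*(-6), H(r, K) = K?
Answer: 0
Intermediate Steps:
D = 0 (D = 0*(-6) = 0)
b(V) = V
Z(b(-5))*D = 0/(9 - 5) = 0/4 = (¼)*0 = 0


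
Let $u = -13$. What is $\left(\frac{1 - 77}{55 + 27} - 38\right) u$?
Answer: $\frac{20748}{41} \approx 506.05$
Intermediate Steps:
$\left(\frac{1 - 77}{55 + 27} - 38\right) u = \left(\frac{1 - 77}{55 + 27} - 38\right) \left(-13\right) = \left(- \frac{76}{82} - 38\right) \left(-13\right) = \left(\left(-76\right) \frac{1}{82} - 38\right) \left(-13\right) = \left(- \frac{38}{41} - 38\right) \left(-13\right) = \left(- \frac{1596}{41}\right) \left(-13\right) = \frac{20748}{41}$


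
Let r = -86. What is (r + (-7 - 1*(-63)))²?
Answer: 900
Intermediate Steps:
(r + (-7 - 1*(-63)))² = (-86 + (-7 - 1*(-63)))² = (-86 + (-7 + 63))² = (-86 + 56)² = (-30)² = 900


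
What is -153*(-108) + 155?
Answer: 16679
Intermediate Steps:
-153*(-108) + 155 = 16524 + 155 = 16679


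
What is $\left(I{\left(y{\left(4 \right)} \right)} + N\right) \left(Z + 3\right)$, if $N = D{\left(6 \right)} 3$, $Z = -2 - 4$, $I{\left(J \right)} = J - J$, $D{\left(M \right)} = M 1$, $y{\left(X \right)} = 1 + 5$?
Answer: $-54$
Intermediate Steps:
$y{\left(X \right)} = 6$
$D{\left(M \right)} = M$
$I{\left(J \right)} = 0$
$Z = -6$ ($Z = -2 - 4 = -6$)
$N = 18$ ($N = 6 \cdot 3 = 18$)
$\left(I{\left(y{\left(4 \right)} \right)} + N\right) \left(Z + 3\right) = \left(0 + 18\right) \left(-6 + 3\right) = 18 \left(-3\right) = -54$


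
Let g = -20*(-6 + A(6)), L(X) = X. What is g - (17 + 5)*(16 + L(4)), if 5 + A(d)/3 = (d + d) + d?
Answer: -1100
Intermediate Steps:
A(d) = -15 + 9*d (A(d) = -15 + 3*((d + d) + d) = -15 + 3*(2*d + d) = -15 + 3*(3*d) = -15 + 9*d)
g = -660 (g = -20*(-6 + (-15 + 9*6)) = -20*(-6 + (-15 + 54)) = -20*(-6 + 39) = -20*33 = -660)
g - (17 + 5)*(16 + L(4)) = -660 - (17 + 5)*(16 + 4) = -660 - 22*20 = -660 - 1*440 = -660 - 440 = -1100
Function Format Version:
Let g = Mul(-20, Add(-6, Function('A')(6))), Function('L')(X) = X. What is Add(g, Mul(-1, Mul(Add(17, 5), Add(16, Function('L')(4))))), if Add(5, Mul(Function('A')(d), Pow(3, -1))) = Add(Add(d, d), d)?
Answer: -1100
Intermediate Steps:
Function('A')(d) = Add(-15, Mul(9, d)) (Function('A')(d) = Add(-15, Mul(3, Add(Add(d, d), d))) = Add(-15, Mul(3, Add(Mul(2, d), d))) = Add(-15, Mul(3, Mul(3, d))) = Add(-15, Mul(9, d)))
g = -660 (g = Mul(-20, Add(-6, Add(-15, Mul(9, 6)))) = Mul(-20, Add(-6, Add(-15, 54))) = Mul(-20, Add(-6, 39)) = Mul(-20, 33) = -660)
Add(g, Mul(-1, Mul(Add(17, 5), Add(16, Function('L')(4))))) = Add(-660, Mul(-1, Mul(Add(17, 5), Add(16, 4)))) = Add(-660, Mul(-1, Mul(22, 20))) = Add(-660, Mul(-1, 440)) = Add(-660, -440) = -1100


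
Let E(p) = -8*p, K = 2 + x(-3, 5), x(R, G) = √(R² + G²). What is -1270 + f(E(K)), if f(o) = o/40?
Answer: -6352/5 - √34/5 ≈ -1271.6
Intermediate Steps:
x(R, G) = √(G² + R²)
K = 2 + √34 (K = 2 + √(5² + (-3)²) = 2 + √(25 + 9) = 2 + √34 ≈ 7.8309)
f(o) = o/40 (f(o) = o*(1/40) = o/40)
-1270 + f(E(K)) = -1270 + (-8*(2 + √34))/40 = -1270 + (-16 - 8*√34)/40 = -1270 + (-⅖ - √34/5) = -6352/5 - √34/5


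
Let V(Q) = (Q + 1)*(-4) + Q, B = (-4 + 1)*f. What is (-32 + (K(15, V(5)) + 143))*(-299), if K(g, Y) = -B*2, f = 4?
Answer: -40365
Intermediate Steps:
B = -12 (B = (-4 + 1)*4 = -3*4 = -12)
V(Q) = -4 - 3*Q (V(Q) = (1 + Q)*(-4) + Q = (-4 - 4*Q) + Q = -4 - 3*Q)
K(g, Y) = 24 (K(g, Y) = -1*(-12)*2 = 12*2 = 24)
(-32 + (K(15, V(5)) + 143))*(-299) = (-32 + (24 + 143))*(-299) = (-32 + 167)*(-299) = 135*(-299) = -40365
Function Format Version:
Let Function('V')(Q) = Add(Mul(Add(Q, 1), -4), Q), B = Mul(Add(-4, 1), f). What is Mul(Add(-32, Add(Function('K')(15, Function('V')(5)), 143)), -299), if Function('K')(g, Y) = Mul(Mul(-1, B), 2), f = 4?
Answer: -40365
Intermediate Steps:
B = -12 (B = Mul(Add(-4, 1), 4) = Mul(-3, 4) = -12)
Function('V')(Q) = Add(-4, Mul(-3, Q)) (Function('V')(Q) = Add(Mul(Add(1, Q), -4), Q) = Add(Add(-4, Mul(-4, Q)), Q) = Add(-4, Mul(-3, Q)))
Function('K')(g, Y) = 24 (Function('K')(g, Y) = Mul(Mul(-1, -12), 2) = Mul(12, 2) = 24)
Mul(Add(-32, Add(Function('K')(15, Function('V')(5)), 143)), -299) = Mul(Add(-32, Add(24, 143)), -299) = Mul(Add(-32, 167), -299) = Mul(135, -299) = -40365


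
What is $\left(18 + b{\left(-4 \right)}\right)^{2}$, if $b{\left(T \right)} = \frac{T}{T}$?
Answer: $361$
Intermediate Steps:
$b{\left(T \right)} = 1$
$\left(18 + b{\left(-4 \right)}\right)^{2} = \left(18 + 1\right)^{2} = 19^{2} = 361$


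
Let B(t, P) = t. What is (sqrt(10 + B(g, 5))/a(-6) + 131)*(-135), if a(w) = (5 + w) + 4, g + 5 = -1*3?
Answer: -17685 - 45*sqrt(2) ≈ -17749.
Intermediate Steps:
g = -8 (g = -5 - 1*3 = -5 - 3 = -8)
a(w) = 9 + w
(sqrt(10 + B(g, 5))/a(-6) + 131)*(-135) = (sqrt(10 - 8)/(9 - 6) + 131)*(-135) = (sqrt(2)/3 + 131)*(-135) = (131 + sqrt(2)/3)*(-135) = -17685 - 45*sqrt(2)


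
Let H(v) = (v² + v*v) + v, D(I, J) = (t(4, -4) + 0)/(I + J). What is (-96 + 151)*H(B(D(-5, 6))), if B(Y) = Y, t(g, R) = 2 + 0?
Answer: 550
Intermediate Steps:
t(g, R) = 2
D(I, J) = 2/(I + J) (D(I, J) = (2 + 0)/(I + J) = 2/(I + J))
H(v) = v + 2*v² (H(v) = (v² + v²) + v = 2*v² + v = v + 2*v²)
(-96 + 151)*H(B(D(-5, 6))) = (-96 + 151)*((2/(-5 + 6))*(1 + 2*(2/(-5 + 6)))) = 55*((2/1)*(1 + 2*(2/1))) = 55*((2*1)*(1 + 2*(2*1))) = 55*(2*(1 + 2*2)) = 55*(2*(1 + 4)) = 55*(2*5) = 55*10 = 550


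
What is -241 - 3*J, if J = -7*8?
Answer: -73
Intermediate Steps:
J = -56
-241 - 3*J = -241 - 3*(-56) = -241 - 1*(-168) = -241 + 168 = -73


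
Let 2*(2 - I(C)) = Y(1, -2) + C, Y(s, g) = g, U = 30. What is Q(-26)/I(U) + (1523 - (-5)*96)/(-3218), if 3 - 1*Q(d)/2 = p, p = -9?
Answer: -8439/3218 ≈ -2.6224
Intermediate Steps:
Q(d) = 24 (Q(d) = 6 - 2*(-9) = 6 + 18 = 24)
I(C) = 3 - C/2 (I(C) = 2 - (-2 + C)/2 = 2 + (1 - C/2) = 3 - C/2)
Q(-26)/I(U) + (1523 - (-5)*96)/(-3218) = 24/(3 - ½*30) + (1523 - (-5)*96)/(-3218) = 24/(3 - 15) + (1523 - 1*(-480))*(-1/3218) = 24/(-12) + (1523 + 480)*(-1/3218) = 24*(-1/12) + 2003*(-1/3218) = -2 - 2003/3218 = -8439/3218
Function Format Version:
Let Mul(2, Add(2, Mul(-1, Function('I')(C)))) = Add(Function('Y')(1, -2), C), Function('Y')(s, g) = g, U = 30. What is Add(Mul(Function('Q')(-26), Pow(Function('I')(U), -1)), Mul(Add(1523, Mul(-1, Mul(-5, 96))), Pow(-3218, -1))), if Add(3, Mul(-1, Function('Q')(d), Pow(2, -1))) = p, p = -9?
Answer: Rational(-8439, 3218) ≈ -2.6224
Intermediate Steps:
Function('Q')(d) = 24 (Function('Q')(d) = Add(6, Mul(-2, -9)) = Add(6, 18) = 24)
Function('I')(C) = Add(3, Mul(Rational(-1, 2), C)) (Function('I')(C) = Add(2, Mul(Rational(-1, 2), Add(-2, C))) = Add(2, Add(1, Mul(Rational(-1, 2), C))) = Add(3, Mul(Rational(-1, 2), C)))
Add(Mul(Function('Q')(-26), Pow(Function('I')(U), -1)), Mul(Add(1523, Mul(-1, Mul(-5, 96))), Pow(-3218, -1))) = Add(Mul(24, Pow(Add(3, Mul(Rational(-1, 2), 30)), -1)), Mul(Add(1523, Mul(-1, Mul(-5, 96))), Pow(-3218, -1))) = Add(Mul(24, Pow(Add(3, -15), -1)), Mul(Add(1523, Mul(-1, -480)), Rational(-1, 3218))) = Add(Mul(24, Pow(-12, -1)), Mul(Add(1523, 480), Rational(-1, 3218))) = Add(Mul(24, Rational(-1, 12)), Mul(2003, Rational(-1, 3218))) = Add(-2, Rational(-2003, 3218)) = Rational(-8439, 3218)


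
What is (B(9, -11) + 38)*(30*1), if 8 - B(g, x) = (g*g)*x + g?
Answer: 27840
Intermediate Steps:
B(g, x) = 8 - g - x*g**2 (B(g, x) = 8 - ((g*g)*x + g) = 8 - (g**2*x + g) = 8 - (x*g**2 + g) = 8 - (g + x*g**2) = 8 + (-g - x*g**2) = 8 - g - x*g**2)
(B(9, -11) + 38)*(30*1) = ((8 - 1*9 - 1*(-11)*9**2) + 38)*(30*1) = ((8 - 9 - 1*(-11)*81) + 38)*30 = ((8 - 9 + 891) + 38)*30 = (890 + 38)*30 = 928*30 = 27840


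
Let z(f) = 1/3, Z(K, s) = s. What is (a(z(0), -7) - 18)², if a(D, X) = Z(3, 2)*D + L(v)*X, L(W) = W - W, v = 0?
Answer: 2704/9 ≈ 300.44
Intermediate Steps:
L(W) = 0
z(f) = ⅓
a(D, X) = 2*D (a(D, X) = 2*D + 0*X = 2*D + 0 = 2*D)
(a(z(0), -7) - 18)² = (2*(⅓) - 18)² = (⅔ - 18)² = (-52/3)² = 2704/9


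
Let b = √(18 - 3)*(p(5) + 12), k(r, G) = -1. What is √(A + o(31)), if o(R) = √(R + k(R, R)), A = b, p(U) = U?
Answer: √(√30 + 17*√15) ≈ 8.4450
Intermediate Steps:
b = 17*√15 (b = √(18 - 3)*(5 + 12) = √15*17 = 17*√15 ≈ 65.841)
A = 17*√15 ≈ 65.841
o(R) = √(-1 + R) (o(R) = √(R - 1) = √(-1 + R))
√(A + o(31)) = √(17*√15 + √(-1 + 31)) = √(17*√15 + √30) = √(√30 + 17*√15)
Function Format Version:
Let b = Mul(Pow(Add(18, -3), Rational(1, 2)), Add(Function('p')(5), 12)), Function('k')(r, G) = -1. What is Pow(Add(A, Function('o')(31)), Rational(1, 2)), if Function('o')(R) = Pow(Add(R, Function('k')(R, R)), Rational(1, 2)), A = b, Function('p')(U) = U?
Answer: Pow(Add(Pow(30, Rational(1, 2)), Mul(17, Pow(15, Rational(1, 2)))), Rational(1, 2)) ≈ 8.4450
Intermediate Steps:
b = Mul(17, Pow(15, Rational(1, 2))) (b = Mul(Pow(Add(18, -3), Rational(1, 2)), Add(5, 12)) = Mul(Pow(15, Rational(1, 2)), 17) = Mul(17, Pow(15, Rational(1, 2))) ≈ 65.841)
A = Mul(17, Pow(15, Rational(1, 2))) ≈ 65.841
Function('o')(R) = Pow(Add(-1, R), Rational(1, 2)) (Function('o')(R) = Pow(Add(R, -1), Rational(1, 2)) = Pow(Add(-1, R), Rational(1, 2)))
Pow(Add(A, Function('o')(31)), Rational(1, 2)) = Pow(Add(Mul(17, Pow(15, Rational(1, 2))), Pow(Add(-1, 31), Rational(1, 2))), Rational(1, 2)) = Pow(Add(Mul(17, Pow(15, Rational(1, 2))), Pow(30, Rational(1, 2))), Rational(1, 2)) = Pow(Add(Pow(30, Rational(1, 2)), Mul(17, Pow(15, Rational(1, 2)))), Rational(1, 2))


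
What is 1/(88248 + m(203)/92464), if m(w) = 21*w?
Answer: 92464/8159767335 ≈ 1.1332e-5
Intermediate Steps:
1/(88248 + m(203)/92464) = 1/(88248 + (21*203)/92464) = 1/(88248 + 4263*(1/92464)) = 1/(88248 + 4263/92464) = 1/(8159767335/92464) = 92464/8159767335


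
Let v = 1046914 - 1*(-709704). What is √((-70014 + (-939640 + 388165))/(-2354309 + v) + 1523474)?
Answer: √544237892071866893/597691 ≈ 1234.3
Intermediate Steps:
v = 1756618 (v = 1046914 + 709704 = 1756618)
√((-70014 + (-939640 + 388165))/(-2354309 + v) + 1523474) = √((-70014 + (-939640 + 388165))/(-2354309 + 1756618) + 1523474) = √((-70014 - 551475)/(-597691) + 1523474) = √(-621489*(-1/597691) + 1523474) = √(621489/597691 + 1523474) = √(910567320023/597691) = √544237892071866893/597691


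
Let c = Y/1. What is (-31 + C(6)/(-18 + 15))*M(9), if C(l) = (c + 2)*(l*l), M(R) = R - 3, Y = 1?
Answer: -402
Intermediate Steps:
c = 1 (c = 1/1 = 1*1 = 1)
M(R) = -3 + R
C(l) = 3*l**2 (C(l) = (1 + 2)*(l*l) = 3*l**2)
(-31 + C(6)/(-18 + 15))*M(9) = (-31 + (3*6**2)/(-18 + 15))*(-3 + 9) = (-31 + (3*36)/(-3))*6 = (-31 + 108*(-1/3))*6 = (-31 - 36)*6 = -67*6 = -402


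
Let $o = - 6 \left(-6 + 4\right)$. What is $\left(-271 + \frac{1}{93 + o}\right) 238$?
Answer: $- \frac{967436}{15} \approx -64496.0$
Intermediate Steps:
$o = 12$ ($o = \left(-6\right) \left(-2\right) = 12$)
$\left(-271 + \frac{1}{93 + o}\right) 238 = \left(-271 + \frac{1}{93 + 12}\right) 238 = \left(-271 + \frac{1}{105}\right) 238 = \left(- \frac{28454}{105}\right) 238 = - \frac{967436}{15}$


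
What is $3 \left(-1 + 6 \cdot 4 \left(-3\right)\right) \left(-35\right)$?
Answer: $7665$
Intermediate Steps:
$3 \left(-1 + 6 \cdot 4 \left(-3\right)\right) \left(-35\right) = 3 \left(-1 + 24 \left(-3\right)\right) \left(-35\right) = 3 \left(-1 - 72\right) \left(-35\right) = 3 \left(-73\right) \left(-35\right) = \left(-219\right) \left(-35\right) = 7665$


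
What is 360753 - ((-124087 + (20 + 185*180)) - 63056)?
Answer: 514576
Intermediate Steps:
360753 - ((-124087 + (20 + 185*180)) - 63056) = 360753 - ((-124087 + (20 + 33300)) - 63056) = 360753 - ((-124087 + 33320) - 63056) = 360753 - (-90767 - 63056) = 360753 - 1*(-153823) = 360753 + 153823 = 514576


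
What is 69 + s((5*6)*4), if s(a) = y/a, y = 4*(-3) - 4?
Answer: 1033/15 ≈ 68.867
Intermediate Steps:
y = -16 (y = -12 - 4 = -16)
s(a) = -16/a
69 + s((5*6)*4) = 69 - 16/((5*6)*4) = 69 - 16/(30*4) = 69 - 16/120 = 69 - 16*1/120 = 69 - 2/15 = 1033/15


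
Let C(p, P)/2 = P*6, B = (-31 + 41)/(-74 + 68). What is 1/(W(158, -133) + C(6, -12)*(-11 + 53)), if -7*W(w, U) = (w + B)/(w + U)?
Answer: -75/453667 ≈ -0.00016532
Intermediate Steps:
B = -5/3 (B = 10/(-6) = 10*(-⅙) = -5/3 ≈ -1.6667)
C(p, P) = 12*P (C(p, P) = 2*(P*6) = 2*(6*P) = 12*P)
W(w, U) = -(-5/3 + w)/(7*(U + w)) (W(w, U) = -(w - 5/3)/(7*(w + U)) = -(-5/3 + w)/(7*(U + w)))
1/(W(158, -133) + C(6, -12)*(-11 + 53)) = 1/((5/21 - ⅐*158)/(-133 + 158) + (12*(-12))*(-11 + 53)) = 1/((5/21 - 158/7)/25 - 144*42) = 1/((1/25)*(-67/3) - 6048) = 1/(-67/75 - 6048) = 1/(-453667/75) = -75/453667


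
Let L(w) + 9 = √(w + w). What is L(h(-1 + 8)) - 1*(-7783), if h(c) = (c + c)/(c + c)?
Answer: 7774 + √2 ≈ 7775.4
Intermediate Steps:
h(c) = 1 (h(c) = (2*c)/((2*c)) = (2*c)*(1/(2*c)) = 1)
L(w) = -9 + √2*√w (L(w) = -9 + √(w + w) = -9 + √(2*w) = -9 + √2*√w)
L(h(-1 + 8)) - 1*(-7783) = (-9 + √2*√1) - 1*(-7783) = (-9 + √2*1) + 7783 = (-9 + √2) + 7783 = 7774 + √2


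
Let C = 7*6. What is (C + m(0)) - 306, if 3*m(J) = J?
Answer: -264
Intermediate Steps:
m(J) = J/3
C = 42
(C + m(0)) - 306 = (42 + (⅓)*0) - 306 = (42 + 0) - 306 = 42 - 306 = -264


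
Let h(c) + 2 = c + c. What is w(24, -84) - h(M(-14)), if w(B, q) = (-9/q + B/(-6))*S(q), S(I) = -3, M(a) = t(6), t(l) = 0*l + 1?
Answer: 327/28 ≈ 11.679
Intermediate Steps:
t(l) = 1 (t(l) = 0 + 1 = 1)
M(a) = 1
h(c) = -2 + 2*c (h(c) = -2 + (c + c) = -2 + 2*c)
w(B, q) = B/2 + 27/q (w(B, q) = (-9/q + B/(-6))*(-3) = (-9/q + B*(-1/6))*(-3) = (-9/q - B/6)*(-3) = B/2 + 27/q)
w(24, -84) - h(M(-14)) = ((1/2)*24 + 27/(-84)) - (-2 + 2*1) = (12 + 27*(-1/84)) - (-2 + 2) = (12 - 9/28) - 1*0 = 327/28 + 0 = 327/28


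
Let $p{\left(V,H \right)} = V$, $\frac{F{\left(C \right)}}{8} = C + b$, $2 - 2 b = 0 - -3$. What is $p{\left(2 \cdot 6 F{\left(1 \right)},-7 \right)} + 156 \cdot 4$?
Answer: $672$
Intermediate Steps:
$b = - \frac{1}{2}$ ($b = 1 - \frac{0 - -3}{2} = 1 - \frac{0 + 3}{2} = 1 - \frac{3}{2} = - \frac{1}{2} \approx -0.5$)
$F{\left(C \right)} = -4 + 8 C$ ($F{\left(C \right)} = 8 \left(C - \frac{1}{2}\right) = 8 \left(- \frac{1}{2} + C\right) = -4 + 8 C$)
$p{\left(2 \cdot 6 F{\left(1 \right)},-7 \right)} + 156 \cdot 4 = 2 \cdot 6 \left(-4 + 8 \cdot 1\right) + 156 \cdot 4 = 12 \left(-4 + 8\right) + 624 = 12 \cdot 4 + 624 = 48 + 624 = 672$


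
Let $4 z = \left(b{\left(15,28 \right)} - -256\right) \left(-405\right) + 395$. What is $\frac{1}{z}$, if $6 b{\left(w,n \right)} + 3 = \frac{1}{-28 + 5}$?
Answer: $- \frac{46}{1185415} \approx -3.8805 \cdot 10^{-5}$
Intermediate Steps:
$b{\left(w,n \right)} = - \frac{35}{69}$ ($b{\left(w,n \right)} = - \frac{1}{2} + \frac{1}{6 \left(-28 + 5\right)} = - \frac{1}{2} + \frac{1}{6 \left(-23\right)} = - \frac{1}{2} + \frac{1}{6} \left(- \frac{1}{23}\right) = - \frac{1}{2} - \frac{1}{138} = - \frac{35}{69}$)
$z = - \frac{1185415}{46}$ ($z = \frac{\left(- \frac{35}{69} - -256\right) \left(-405\right) + 395}{4} = \frac{\left(- \frac{35}{69} + 256\right) \left(-405\right) + 395}{4} = \frac{\frac{17629}{69} \left(-405\right) + 395}{4} = \frac{- \frac{2379915}{23} + 395}{4} = \frac{1}{4} \left(- \frac{2370830}{23}\right) = - \frac{1185415}{46} \approx -25770.0$)
$\frac{1}{z} = \frac{1}{- \frac{1185415}{46}} = - \frac{46}{1185415}$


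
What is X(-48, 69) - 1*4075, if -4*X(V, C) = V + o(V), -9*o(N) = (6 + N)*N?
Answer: -4007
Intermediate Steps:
o(N) = -N*(6 + N)/9 (o(N) = -(6 + N)*N/9 = -N*(6 + N)/9)
X(V, C) = -V/4 + V*(6 + V)/36 (X(V, C) = -(V - V*(6 + V)/9)/4 = -V/4 + V*(6 + V)/36)
X(-48, 69) - 1*4075 = (1/36)*(-48)*(-3 - 48) - 1*4075 = (1/36)*(-48)*(-51) - 4075 = 68 - 4075 = -4007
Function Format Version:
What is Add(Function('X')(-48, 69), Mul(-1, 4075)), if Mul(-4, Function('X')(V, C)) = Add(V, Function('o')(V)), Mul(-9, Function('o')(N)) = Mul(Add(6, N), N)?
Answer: -4007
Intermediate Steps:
Function('o')(N) = Mul(Rational(-1, 9), N, Add(6, N)) (Function('o')(N) = Mul(Rational(-1, 9), Mul(Add(6, N), N)) = Mul(Rational(-1, 9), Mul(N, Add(6, N))) = Mul(Rational(-1, 9), N, Add(6, N)))
Function('X')(V, C) = Add(Mul(Rational(-1, 4), V), Mul(Rational(1, 36), V, Add(6, V))) (Function('X')(V, C) = Mul(Rational(-1, 4), Add(V, Mul(Rational(-1, 9), V, Add(6, V)))) = Add(Mul(Rational(-1, 4), V), Mul(Rational(1, 36), V, Add(6, V))))
Add(Function('X')(-48, 69), Mul(-1, 4075)) = Add(Mul(Rational(1, 36), -48, Add(-3, -48)), Mul(-1, 4075)) = Add(Mul(Rational(1, 36), -48, -51), -4075) = Add(68, -4075) = -4007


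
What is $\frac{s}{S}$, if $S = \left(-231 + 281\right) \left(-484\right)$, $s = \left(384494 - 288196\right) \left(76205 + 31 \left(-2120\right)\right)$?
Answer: $- \frac{100968453}{2420} \approx -41723.0$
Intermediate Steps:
$s = 1009684530$ ($s = 96298 \left(76205 - 65720\right) = 96298 \cdot 10485 = 1009684530$)
$S = -24200$ ($S = 50 \left(-484\right) = -24200$)
$\frac{s}{S} = \frac{1009684530}{-24200} = 1009684530 \left(- \frac{1}{24200}\right) = - \frac{100968453}{2420}$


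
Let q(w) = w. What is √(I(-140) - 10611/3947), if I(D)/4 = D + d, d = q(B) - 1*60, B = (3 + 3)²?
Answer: I*√10261580321/3947 ≈ 25.665*I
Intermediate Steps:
B = 36 (B = 6² = 36)
d = -24 (d = 36 - 1*60 = 36 - 60 = -24)
I(D) = -96 + 4*D (I(D) = 4*(D - 24) = 4*(-24 + D) = -96 + 4*D)
√(I(-140) - 10611/3947) = √((-96 + 4*(-140)) - 10611/3947) = √((-96 - 560) - 10611*1/3947) = √(-656 - 10611/3947) = √(-2599843/3947) = I*√10261580321/3947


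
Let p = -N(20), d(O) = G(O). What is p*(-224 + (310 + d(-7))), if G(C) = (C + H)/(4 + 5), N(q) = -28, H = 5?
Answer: 21616/9 ≈ 2401.8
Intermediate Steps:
G(C) = 5/9 + C/9 (G(C) = (C + 5)/(4 + 5) = (5 + C)/9 = (5 + C)*(⅑) = 5/9 + C/9)
d(O) = 5/9 + O/9
p = 28 (p = -1*(-28) = 28)
p*(-224 + (310 + d(-7))) = 28*(-224 + (310 + (5/9 + (⅑)*(-7)))) = 28*(-224 + (310 + (5/9 - 7/9))) = 28*(-224 + (310 - 2/9)) = 28*(-224 + 2788/9) = 28*(772/9) = 21616/9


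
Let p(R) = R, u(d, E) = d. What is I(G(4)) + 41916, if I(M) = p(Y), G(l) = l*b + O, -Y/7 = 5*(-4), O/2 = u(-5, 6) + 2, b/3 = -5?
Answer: 42056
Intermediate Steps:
b = -15 (b = 3*(-5) = -15)
O = -6 (O = 2*(-5 + 2) = 2*(-3) = -6)
Y = 140 (Y = -35*(-4) = -7*(-20) = 140)
G(l) = -6 - 15*l (G(l) = l*(-15) - 6 = -15*l - 6 = -6 - 15*l)
I(M) = 140
I(G(4)) + 41916 = 140 + 41916 = 42056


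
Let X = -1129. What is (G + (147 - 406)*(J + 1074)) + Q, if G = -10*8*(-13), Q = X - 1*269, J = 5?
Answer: -279819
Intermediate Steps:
Q = -1398 (Q = -1129 - 1*269 = -1129 - 269 = -1398)
G = 1040 (G = -80*(-13) = 1040)
(G + (147 - 406)*(J + 1074)) + Q = (1040 + (147 - 406)*(5 + 1074)) - 1398 = (1040 - 259*1079) - 1398 = (1040 - 279461) - 1398 = -278421 - 1398 = -279819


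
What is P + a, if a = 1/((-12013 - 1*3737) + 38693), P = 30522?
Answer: 700266247/22943 ≈ 30522.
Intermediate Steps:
a = 1/22943 (a = 1/((-12013 - 3737) + 38693) = 1/(-15750 + 38693) = 1/22943 ≈ 4.3586e-5)
P + a = 30522 + 1/22943 = 700266247/22943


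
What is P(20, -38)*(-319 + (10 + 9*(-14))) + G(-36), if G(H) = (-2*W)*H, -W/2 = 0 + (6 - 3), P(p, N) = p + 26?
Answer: -20442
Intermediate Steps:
P(p, N) = 26 + p
W = -6 (W = -2*(0 + (6 - 3)) = -2*(0 + 3) = -2*3 = -6)
G(H) = 12*H (G(H) = (-2*(-6))*H = 12*H)
P(20, -38)*(-319 + (10 + 9*(-14))) + G(-36) = (26 + 20)*(-319 + (10 + 9*(-14))) + 12*(-36) = 46*(-319 + (10 - 126)) - 432 = 46*(-319 - 116) - 432 = 46*(-435) - 432 = -20010 - 432 = -20442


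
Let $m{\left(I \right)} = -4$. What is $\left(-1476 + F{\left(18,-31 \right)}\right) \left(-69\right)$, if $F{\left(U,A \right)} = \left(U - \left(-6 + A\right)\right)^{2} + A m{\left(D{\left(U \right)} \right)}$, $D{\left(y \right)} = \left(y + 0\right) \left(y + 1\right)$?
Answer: $-115437$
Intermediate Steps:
$D{\left(y \right)} = y \left(1 + y\right)$
$F{\left(U,A \right)} = \left(6 + U - A\right)^{2} - 4 A$ ($F{\left(U,A \right)} = \left(U - \left(-6 + A\right)\right)^{2} + A \left(-4\right) = \left(U - \left(-6 + A\right)\right)^{2} - 4 A = \left(6 + U - A\right)^{2} - 4 A$)
$\left(-1476 + F{\left(18,-31 \right)}\right) \left(-69\right) = \left(-1476 - \left(-124 - \left(6 + 18 - -31\right)^{2}\right)\right) \left(-69\right) = \left(-1476 + \left(\left(6 + 18 + 31\right)^{2} + 124\right)\right) \left(-69\right) = \left(-1476 + \left(55^{2} + 124\right)\right) \left(-69\right) = \left(-1476 + \left(3025 + 124\right)\right) \left(-69\right) = \left(-1476 + 3149\right) \left(-69\right) = 1673 \left(-69\right) = -115437$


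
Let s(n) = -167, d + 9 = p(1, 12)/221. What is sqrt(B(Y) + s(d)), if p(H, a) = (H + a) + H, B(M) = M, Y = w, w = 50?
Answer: 3*I*sqrt(13) ≈ 10.817*I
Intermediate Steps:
Y = 50
p(H, a) = a + 2*H
d = -1975/221 (d = -9 + (12 + 2*1)/221 = -9 + (12 + 2)*(1/221) = -9 + 14*(1/221) = -9 + 14/221 = -1975/221 ≈ -8.9366)
sqrt(B(Y) + s(d)) = sqrt(50 - 167) = sqrt(-117) = 3*I*sqrt(13)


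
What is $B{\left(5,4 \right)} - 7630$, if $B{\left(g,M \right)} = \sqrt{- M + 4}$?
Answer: $-7630$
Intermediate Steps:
$B{\left(g,M \right)} = \sqrt{4 - M}$
$B{\left(5,4 \right)} - 7630 = \sqrt{4 - 4} - 7630 = \sqrt{0} - 7630 = 0 - 7630 = -7630$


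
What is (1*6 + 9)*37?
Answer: 555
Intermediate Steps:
(1*6 + 9)*37 = (6 + 9)*37 = 15*37 = 555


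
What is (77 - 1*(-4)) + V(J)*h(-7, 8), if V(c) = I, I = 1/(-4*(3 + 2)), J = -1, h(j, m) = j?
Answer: 1627/20 ≈ 81.350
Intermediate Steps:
I = -1/20 (I = 1/(-4*5) = 1/(-20) = -1/20 ≈ -0.050000)
V(c) = -1/20
(77 - 1*(-4)) + V(J)*h(-7, 8) = (77 - 1*(-4)) - 1/20*(-7) = (77 + 4) + 7/20 = 81 + 7/20 = 1627/20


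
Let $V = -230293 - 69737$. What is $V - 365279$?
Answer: $-665309$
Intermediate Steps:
$V = -300030$
$V - 365279 = -300030 - 365279 = -665309$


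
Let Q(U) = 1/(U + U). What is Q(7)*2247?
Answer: 321/2 ≈ 160.50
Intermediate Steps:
Q(U) = 1/(2*U)
Q(7)*2247 = ((½)/7)*2247 = ((½)*(⅐))*2247 = (1/14)*2247 = 321/2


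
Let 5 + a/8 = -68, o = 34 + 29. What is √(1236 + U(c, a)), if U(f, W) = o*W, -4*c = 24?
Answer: 2*I*√8889 ≈ 188.56*I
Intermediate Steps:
c = -6 (c = -¼*24 = -6)
o = 63
a = -584 (a = -40 + 8*(-68) = -40 - 544 = -584)
U(f, W) = 63*W
√(1236 + U(c, a)) = √(1236 + 63*(-584)) = √(1236 - 36792) = √(-35556) = 2*I*√8889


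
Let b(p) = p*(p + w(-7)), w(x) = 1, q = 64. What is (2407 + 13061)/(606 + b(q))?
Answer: 7734/2383 ≈ 3.2455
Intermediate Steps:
b(p) = p*(1 + p) (b(p) = p*(p + 1) = p*(1 + p))
(2407 + 13061)/(606 + b(q)) = (2407 + 13061)/(606 + 64*(1 + 64)) = 15468/(606 + 64*65) = 15468/(606 + 4160) = 15468/4766 = 15468*(1/4766) = 7734/2383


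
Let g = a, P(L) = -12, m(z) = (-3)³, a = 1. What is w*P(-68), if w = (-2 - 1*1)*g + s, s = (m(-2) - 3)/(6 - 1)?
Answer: 108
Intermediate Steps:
m(z) = -27
s = -6 (s = (-27 - 3)/(6 - 1) = -30/5 = -30*⅕ = -6)
g = 1
w = -9 (w = (-2 - 1*1)*1 - 6 = (-2 - 1)*1 - 6 = -3*1 - 6 = -3 - 6 = -9)
w*P(-68) = -9*(-12) = 108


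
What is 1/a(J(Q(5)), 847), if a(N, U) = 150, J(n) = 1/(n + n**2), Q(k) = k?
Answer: 1/150 ≈ 0.0066667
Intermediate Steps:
1/a(J(Q(5)), 847) = 1/150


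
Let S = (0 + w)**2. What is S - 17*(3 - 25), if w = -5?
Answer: 399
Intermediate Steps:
S = 25 (S = (0 - 5)**2 = (-5)**2 = 25)
S - 17*(3 - 25) = 25 - 17*(3 - 25) = 25 - 17*(-22) = 25 + 374 = 399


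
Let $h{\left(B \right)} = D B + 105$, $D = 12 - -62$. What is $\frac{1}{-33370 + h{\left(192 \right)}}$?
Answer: $- \frac{1}{19057} \approx -5.2474 \cdot 10^{-5}$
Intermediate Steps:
$D = 74$ ($D = 12 + 62 = 74$)
$h{\left(B \right)} = 105 + 74 B$ ($h{\left(B \right)} = 74 B + 105 = 105 + 74 B$)
$\frac{1}{-33370 + h{\left(192 \right)}} = \frac{1}{-33370 + \left(105 + 74 \cdot 192\right)} = \frac{1}{-33370 + \left(105 + 14208\right)} = \frac{1}{-33370 + 14313} = \frac{1}{-19057} = - \frac{1}{19057}$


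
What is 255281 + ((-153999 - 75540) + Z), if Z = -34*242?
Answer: 17514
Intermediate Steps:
Z = -8228
255281 + ((-153999 - 75540) + Z) = 255281 + ((-153999 - 75540) - 8228) = 255281 + (-229539 - 8228) = 255281 - 237767 = 17514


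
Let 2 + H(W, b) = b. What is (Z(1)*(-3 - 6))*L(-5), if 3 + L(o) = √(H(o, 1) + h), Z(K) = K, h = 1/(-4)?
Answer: 27 - 9*I*√5/2 ≈ 27.0 - 10.062*I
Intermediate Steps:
H(W, b) = -2 + b
h = -¼ ≈ -0.25000
L(o) = -3 + I*√5/2 (L(o) = -3 + √((-2 + 1) - ¼) = -3 + √(-1 - ¼) = -3 + √(-5/4) = -3 + I*√5/2)
(Z(1)*(-3 - 6))*L(-5) = (1*(-3 - 6))*(-3 + I*√5/2) = (1*(-9))*(-3 + I*√5/2) = -9*(-3 + I*√5/2) = 27 - 9*I*√5/2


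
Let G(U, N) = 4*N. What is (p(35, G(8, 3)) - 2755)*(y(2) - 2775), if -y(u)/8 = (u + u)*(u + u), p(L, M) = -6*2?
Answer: 8032601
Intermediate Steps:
p(L, M) = -12
y(u) = -32*u² (y(u) = -8*(u + u)*(u + u) = -8*2*u*2*u = -32*u²)
(p(35, G(8, 3)) - 2755)*(y(2) - 2775) = (-12 - 2755)*(-32*2² - 2775) = -2767*(-32*4 - 2775) = -2767*(-128 - 2775) = -2767*(-2903) = 8032601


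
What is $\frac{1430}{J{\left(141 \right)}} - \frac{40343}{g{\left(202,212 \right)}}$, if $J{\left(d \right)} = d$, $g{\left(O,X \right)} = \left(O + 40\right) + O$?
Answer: $- \frac{1684481}{20868} \approx -80.721$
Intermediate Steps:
$g{\left(O,X \right)} = 40 + 2 O$ ($g{\left(O,X \right)} = \left(40 + O\right) + O = 40 + 2 O$)
$\frac{1430}{J{\left(141 \right)}} - \frac{40343}{g{\left(202,212 \right)}} = \frac{1430}{141} - \frac{40343}{40 + 2 \cdot 202} = 1430 \cdot \frac{1}{141} - \frac{40343}{40 + 404} = \frac{1430}{141} - \frac{40343}{444} = - \frac{1684481}{20868}$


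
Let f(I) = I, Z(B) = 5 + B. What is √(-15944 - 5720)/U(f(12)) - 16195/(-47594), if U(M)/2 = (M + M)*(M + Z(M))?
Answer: 16195/47594 + I*√1354/348 ≈ 0.34027 + 0.10574*I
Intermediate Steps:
U(M) = 4*M*(5 + 2*M) (U(M) = 2*((M + M)*(M + (5 + M))) = 2*((2*M)*(5 + 2*M)) = 2*(2*M*(5 + 2*M)) = 4*M*(5 + 2*M))
√(-15944 - 5720)/U(f(12)) - 16195/(-47594) = √(-15944 - 5720)/((4*12*(5 + 2*12))) - 16195/(-47594) = √(-21664)/((4*12*(5 + 24))) - 16195*(-1/47594) = (4*I*√1354)/((4*12*29)) + 16195/47594 = (4*I*√1354)/1392 + 16195/47594 = (4*I*√1354)*(1/1392) + 16195/47594 = I*√1354/348 + 16195/47594 = 16195/47594 + I*√1354/348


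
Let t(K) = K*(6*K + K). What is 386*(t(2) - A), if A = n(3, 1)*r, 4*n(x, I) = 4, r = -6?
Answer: 13124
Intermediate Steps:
n(x, I) = 1 (n(x, I) = (1/4)*4 = 1)
t(K) = 7*K**2 (t(K) = K*(7*K) = 7*K**2)
A = -6 (A = 1*(-6) = -6)
386*(t(2) - A) = 386*(7*2**2 - 1*(-6)) = 386*(7*4 + 6) = 386*(28 + 6) = 386*34 = 13124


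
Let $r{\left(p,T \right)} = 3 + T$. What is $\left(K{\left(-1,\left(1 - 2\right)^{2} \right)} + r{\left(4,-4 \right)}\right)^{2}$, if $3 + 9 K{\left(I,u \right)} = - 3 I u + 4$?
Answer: $\frac{25}{81} \approx 0.30864$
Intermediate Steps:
$K{\left(I,u \right)} = \frac{1}{9} - \frac{I u}{3}$ ($K{\left(I,u \right)} = - \frac{1}{3} + \frac{- 3 I u + 4}{9} = - \frac{1}{3} + \frac{4 - 3 I u}{9} = - \frac{1}{3} - \left(- \frac{4}{9} + \frac{I u}{3}\right) = \frac{1}{9} - \frac{I u}{3}$)
$\left(K{\left(-1,\left(1 - 2\right)^{2} \right)} + r{\left(4,-4 \right)}\right)^{2} = \left(\left(\frac{1}{9} - - \frac{\left(1 - 2\right)^{2}}{3}\right) + \left(3 - 4\right)\right)^{2} = \left(\left(\frac{1}{9} - - \frac{\left(-1\right)^{2}}{3}\right) - 1\right)^{2} = \left(\left(\frac{1}{9} - \left(- \frac{1}{3}\right) 1\right) - 1\right)^{2} = \left(\left(\frac{1}{9} + \frac{1}{3}\right) - 1\right)^{2} = \left(\frac{4}{9} - 1\right)^{2} = \left(- \frac{5}{9}\right)^{2} = \frac{25}{81}$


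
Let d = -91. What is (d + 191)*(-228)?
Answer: -22800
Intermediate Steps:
(d + 191)*(-228) = (-91 + 191)*(-228) = 100*(-228) = -22800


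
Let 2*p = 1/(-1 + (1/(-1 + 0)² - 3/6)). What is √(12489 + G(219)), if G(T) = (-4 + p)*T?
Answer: 3*√1266 ≈ 106.74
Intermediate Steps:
p = -1 (p = 1/(2*(-1 + (1/(-1 + 0)² - 3/6))) = 1/(2*(-1 + (1/(-1)² - 3*⅙))) = 1/(2*(-1 + (1/1 - ½))) = 1/(2*(-1 + (1*1 - ½))) = 1/(2*(-1 + (1 - ½))) = 1/(2*(-1 + ½)) = 1/(2*(-½)) = (½)*(-2) = -1)
G(T) = -5*T (G(T) = (-4 - 1)*T = -5*T)
√(12489 + G(219)) = √(12489 - 5*219) = √(12489 - 1095) = √11394 = 3*√1266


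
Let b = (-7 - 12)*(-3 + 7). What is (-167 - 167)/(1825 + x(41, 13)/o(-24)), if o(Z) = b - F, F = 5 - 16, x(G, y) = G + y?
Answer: -21710/118571 ≈ -0.18310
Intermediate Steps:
b = -76 (b = -19*4 = -76)
F = -11
o(Z) = -65 (o(Z) = -76 - 1*(-11) = -76 + 11 = -65)
(-167 - 167)/(1825 + x(41, 13)/o(-24)) = (-167 - 167)/(1825 + (41 + 13)/(-65)) = -334/(1825 + 54*(-1/65)) = -334/(1825 - 54/65) = -334/118571/65 = -334*65/118571 = -21710/118571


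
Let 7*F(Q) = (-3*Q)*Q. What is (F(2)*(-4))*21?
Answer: 144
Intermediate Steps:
F(Q) = -3*Q**2/7 (F(Q) = ((-3*Q)*Q)/7 = (-3*Q**2)/7 = -3*Q**2/7)
(F(2)*(-4))*21 = (-3/7*2**2*(-4))*21 = (-3/7*4*(-4))*21 = -12/7*(-4)*21 = (48/7)*21 = 144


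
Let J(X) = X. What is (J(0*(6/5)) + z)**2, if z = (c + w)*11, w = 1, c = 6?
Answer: 5929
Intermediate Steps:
z = 77 (z = (6 + 1)*11 = 7*11 = 77)
(J(0*(6/5)) + z)**2 = (0*(6/5) + 77)**2 = (0 + 77)**2 = 77**2 = 5929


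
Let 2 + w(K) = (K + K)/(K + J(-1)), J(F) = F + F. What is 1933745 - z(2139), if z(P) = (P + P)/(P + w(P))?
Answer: 8839230138929/4571047 ≈ 1.9337e+6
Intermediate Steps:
J(F) = 2*F
w(K) = -2 + 2*K/(-2 + K) (w(K) = -2 + (K + K)/(K + 2*(-1)) = -2 + (2*K)/(K - 2) = -2 + (2*K)/(-2 + K) = -2 + 2*K/(-2 + K))
z(P) = 2*P/(P + 4/(-2 + P)) (z(P) = (P + P)/(P + 4/(-2 + P)) = (2*P)/(P + 4/(-2 + P)) = 2*P/(P + 4/(-2 + P)))
1933745 - z(2139) = 1933745 - 2*2139*(-2 + 2139)/(4 + 2139*(-2 + 2139)) = 1933745 - 2*2139*2137/(4 + 2139*2137) = 1933745 - 2*2139*2137/(4 + 4571043) = 1933745 - 2*2139*2137/4571047 = 1933745 - 1*9142086/4571047 = 1933745 - 9142086/4571047 = 8839230138929/4571047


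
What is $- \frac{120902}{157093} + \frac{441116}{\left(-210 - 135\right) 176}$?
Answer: $- \frac{19159351307}{2384671740} \approx -8.0344$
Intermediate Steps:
$- \frac{120902}{157093} + \frac{441116}{\left(-210 - 135\right) 176} = \left(-120902\right) \frac{1}{157093} + \frac{441116}{\left(-345\right) 176} = - \frac{120902}{157093} + \frac{441116}{-60720} = - \frac{120902}{157093} + 441116 \left(- \frac{1}{60720}\right) = - \frac{120902}{157093} - \frac{110279}{15180} = - \frac{19159351307}{2384671740}$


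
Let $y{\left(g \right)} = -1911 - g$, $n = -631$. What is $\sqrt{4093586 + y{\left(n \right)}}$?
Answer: $29 \sqrt{4866} \approx 2022.9$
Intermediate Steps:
$\sqrt{4093586 + y{\left(n \right)}} = \sqrt{4093586 - 1280} = \sqrt{4092306} = 29 \sqrt{4866}$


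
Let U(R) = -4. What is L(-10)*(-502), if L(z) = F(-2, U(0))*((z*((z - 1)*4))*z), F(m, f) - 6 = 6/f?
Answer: 9939600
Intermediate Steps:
F(m, f) = 6 + 6/f
L(z) = 9*z²*(-4 + 4*z)/2 (L(z) = (6 + 6/(-4))*((z*((z - 1)*4))*z) = (6 + 6*(-¼))*((z*((-1 + z)*4))*z) = (6 - 3/2)*((z*(-4 + 4*z))*z) = 9*(z²*(-4 + 4*z))/2 = 9*z²*(-4 + 4*z)/2)
L(-10)*(-502) = (18*(-10)²*(-1 - 10))*(-502) = (18*100*(-11))*(-502) = -19800*(-502) = 9939600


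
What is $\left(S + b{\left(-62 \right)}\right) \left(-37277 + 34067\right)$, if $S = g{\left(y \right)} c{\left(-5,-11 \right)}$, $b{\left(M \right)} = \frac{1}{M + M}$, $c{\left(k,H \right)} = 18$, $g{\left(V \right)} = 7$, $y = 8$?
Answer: $- \frac{25074915}{62} \approx -4.0443 \cdot 10^{5}$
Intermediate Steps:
$b{\left(M \right)} = \frac{1}{2 M}$
$S = 126$ ($S = 7 \cdot 18 = 126$)
$\left(S + b{\left(-62 \right)}\right) \left(-37277 + 34067\right) = \left(126 + \frac{1}{2 \left(-62\right)}\right) \left(-37277 + 34067\right) = \left(126 + \frac{1}{2} \left(- \frac{1}{62}\right)\right) \left(-3210\right) = \left(126 - \frac{1}{124}\right) \left(-3210\right) = \frac{15623}{124} \left(-3210\right) = - \frac{25074915}{62}$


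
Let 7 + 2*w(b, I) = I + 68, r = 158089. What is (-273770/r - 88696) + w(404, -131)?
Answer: -14027668829/158089 ≈ -88733.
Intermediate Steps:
w(b, I) = 61/2 + I/2 (w(b, I) = -7/2 + (I + 68)/2 = -7/2 + (68 + I)/2 = -7/2 + (34 + I/2) = 61/2 + I/2)
(-273770/r - 88696) + w(404, -131) = (-273770/158089 - 88696) + (61/2 + (1/2)*(-131)) = (-273770*1/158089 - 88696) + (61/2 - 131/2) = (-273770/158089 - 88696) - 35 = -14022135714/158089 - 35 = -14027668829/158089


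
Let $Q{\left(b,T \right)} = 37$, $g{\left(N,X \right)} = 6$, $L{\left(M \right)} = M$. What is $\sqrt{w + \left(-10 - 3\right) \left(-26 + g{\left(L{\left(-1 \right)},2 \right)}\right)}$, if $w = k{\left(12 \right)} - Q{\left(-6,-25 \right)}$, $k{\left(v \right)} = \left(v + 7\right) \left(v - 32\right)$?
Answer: $i \sqrt{157} \approx 12.53 i$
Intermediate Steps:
$k{\left(v \right)} = \left(-32 + v\right) \left(7 + v\right)$ ($k{\left(v \right)} = \left(7 + v\right) \left(-32 + v\right) = \left(-32 + v\right) \left(7 + v\right)$)
$w = -417$ ($w = \left(-224 + 12^{2} - 300\right) - 37 = \left(-224 + 144 - 300\right) - 37 = -380 - 37 = -417$)
$\sqrt{w + \left(-10 - 3\right) \left(-26 + g{\left(L{\left(-1 \right)},2 \right)}\right)} = \sqrt{-417 + \left(-10 - 3\right) \left(-26 + 6\right)} = \sqrt{-417 - -260} = \sqrt{-417 + 260} = \sqrt{-157} = i \sqrt{157}$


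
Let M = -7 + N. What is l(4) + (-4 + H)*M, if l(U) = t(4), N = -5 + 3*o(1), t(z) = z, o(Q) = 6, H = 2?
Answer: -8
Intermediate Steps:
N = 13 (N = -5 + 3*6 = -5 + 18 = 13)
l(U) = 4
M = 6 (M = -7 + 13 = 6)
l(4) + (-4 + H)*M = 4 + (-4 + 2)*6 = 4 - 2*6 = 4 - 12 = -8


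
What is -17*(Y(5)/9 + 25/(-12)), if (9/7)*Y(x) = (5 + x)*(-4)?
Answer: 30515/324 ≈ 94.182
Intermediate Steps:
Y(x) = -140/9 - 28*x/9 (Y(x) = 7*((5 + x)*(-4))/9 = 7*(-20 - 4*x)/9 = -140/9 - 28*x/9)
-17*(Y(5)/9 + 25/(-12)) = -17*((-140/9 - 28/9*5)/9 + 25/(-12)) = -17*((-140/9 - 140/9)*(⅑) + 25*(-1/12)) = -17*(-280/9*⅑ - 25/12) = -17*(-280/81 - 25/12) = -17*(-1795/324) = 30515/324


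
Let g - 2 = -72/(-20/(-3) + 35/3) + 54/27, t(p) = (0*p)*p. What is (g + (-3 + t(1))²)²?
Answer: 249001/3025 ≈ 82.314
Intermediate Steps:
t(p) = 0 (t(p) = 0*p = 0)
g = 4/55 (g = 2 + (-72/(-20/(-3) + 35/3) + 54/27) = 2 + (-72/(-20*(-⅓) + 35*(⅓)) + 54*(1/27)) = 2 + (-72/(20/3 + 35/3) + 2) = 2 + (-72/55/3 + 2) = 2 + (-72*3/55 + 2) = 2 + (-216/55 + 2) = 2 - 106/55 = 4/55 ≈ 0.072727)
(g + (-3 + t(1))²)² = (4/55 + (-3 + 0)²)² = (4/55 + (-3)²)² = (4/55 + 9)² = (499/55)² = 249001/3025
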